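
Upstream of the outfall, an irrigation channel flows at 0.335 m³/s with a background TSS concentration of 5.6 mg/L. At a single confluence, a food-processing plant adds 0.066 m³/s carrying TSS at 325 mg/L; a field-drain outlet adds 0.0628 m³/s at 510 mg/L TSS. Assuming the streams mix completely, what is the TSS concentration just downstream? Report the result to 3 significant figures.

119 mg/L

Conservation of mass: C = (0.3350·5.600 + 0.06600·325.0 + 0.06280·510.0) / 0.4638 = 55.35/0.4638 = 119.3 mg/L.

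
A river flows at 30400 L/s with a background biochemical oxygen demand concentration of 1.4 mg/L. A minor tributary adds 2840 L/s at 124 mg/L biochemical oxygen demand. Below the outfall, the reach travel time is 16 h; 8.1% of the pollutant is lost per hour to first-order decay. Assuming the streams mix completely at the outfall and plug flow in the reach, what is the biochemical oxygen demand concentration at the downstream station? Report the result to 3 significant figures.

3.07 mg/L

Flow-weighted average: C = (30400·1.400 + 2840·124.0) / 33240 = 394700/33240 = 11.87 mg/L.
8.1%/h lost → k = −ln(1 − 0.081) = 0.08447 h⁻¹.
Decay over the reach: 11.87·exp(−kt) = 11.87·0.2589 = 3.074 mg/L.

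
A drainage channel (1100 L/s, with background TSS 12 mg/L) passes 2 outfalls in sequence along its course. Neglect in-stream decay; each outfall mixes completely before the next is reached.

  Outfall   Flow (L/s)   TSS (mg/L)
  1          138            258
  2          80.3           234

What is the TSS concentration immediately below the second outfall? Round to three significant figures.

51.3 mg/L

Outfall 1: combined Q = 1238 L/s; C = (1100·12.00 + 138.0·258.0)/1238 = 39.42 mg/L.
Outfall 2: combined Q = 1318 L/s; C = (1238·39.42 + 80.30·234.0)/1318 = 51.27 mg/L.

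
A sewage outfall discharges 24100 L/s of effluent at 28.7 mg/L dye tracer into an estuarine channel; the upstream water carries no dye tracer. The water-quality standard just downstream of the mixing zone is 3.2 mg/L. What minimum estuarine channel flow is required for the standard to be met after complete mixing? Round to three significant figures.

192000 L/s

Set C_mix = 3.2: (Q·0 + 24100·28.70) / (Q + 24100) = 3.2
→ Q = 24100·(28.70 − 3.2)/(3.2 − 0) = 192000 L/s.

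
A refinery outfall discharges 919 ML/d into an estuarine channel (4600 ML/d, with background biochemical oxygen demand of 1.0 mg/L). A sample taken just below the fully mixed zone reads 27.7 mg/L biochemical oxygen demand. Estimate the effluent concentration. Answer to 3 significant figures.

Mass balance: 4600·1.000 + 919.0·Cₑ = 5519·27.70
→ Cₑ = (5519·27.70 − 4600·1.000) / 919.0 = 161.3 mg/L.

161 mg/L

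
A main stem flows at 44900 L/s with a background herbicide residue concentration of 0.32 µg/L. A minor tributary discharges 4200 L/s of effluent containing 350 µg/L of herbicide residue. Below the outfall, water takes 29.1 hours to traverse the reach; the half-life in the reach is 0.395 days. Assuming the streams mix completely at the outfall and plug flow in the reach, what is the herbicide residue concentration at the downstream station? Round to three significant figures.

3.60 µg/L

Flow-weighted average: C = (44900·0.3200 + 4200·350.0) / 49100 = 1484000/49100 = 30.23 µg/L.
Half-life 0.395 d → k = ln 2 / 0.395 = 1.755 d⁻¹.
Applying C = C₀e^(−kt): 30.23 × 0.1191 = 3.601 µg/L.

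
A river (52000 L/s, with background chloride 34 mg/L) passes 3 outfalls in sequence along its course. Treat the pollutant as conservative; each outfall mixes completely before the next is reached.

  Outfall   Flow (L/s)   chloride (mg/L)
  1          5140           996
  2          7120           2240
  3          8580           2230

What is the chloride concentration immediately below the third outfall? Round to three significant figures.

Outfall 1: combined Q = 57140 L/s; C = (52000·34.00 + 5140·996.0)/57140 = 120.5 mg/L.
Outfall 2: combined Q = 64260 L/s; C = (57140·120.5 + 7120·2240)/64260 = 355.4 mg/L.
Outfall 3: combined Q = 72840 L/s; C = (64260·355.4 + 8580·2230)/72840 = 576.2 mg/L.

576 mg/L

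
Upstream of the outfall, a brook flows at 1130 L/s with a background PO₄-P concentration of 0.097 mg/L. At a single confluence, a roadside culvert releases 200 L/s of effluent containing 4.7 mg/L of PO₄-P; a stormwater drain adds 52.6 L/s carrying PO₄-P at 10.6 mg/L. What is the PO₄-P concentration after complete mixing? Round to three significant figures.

1.16 mg/L

Conservation of mass: C = (1130·0.09700 + 200.0·4.700 + 52.60·10.60) / 1383 = 1607/1383 = 1.162 mg/L.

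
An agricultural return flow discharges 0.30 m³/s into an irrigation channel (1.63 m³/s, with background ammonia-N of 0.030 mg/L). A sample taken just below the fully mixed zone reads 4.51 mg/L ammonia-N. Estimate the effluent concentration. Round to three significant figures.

28.9 mg/L

Mass balance: 1.630·0.03000 + 0.3000·Cₑ = 1.930·4.510
→ Cₑ = (1.930·4.510 − 1.630·0.03000) / 0.3000 = 28.85 mg/L.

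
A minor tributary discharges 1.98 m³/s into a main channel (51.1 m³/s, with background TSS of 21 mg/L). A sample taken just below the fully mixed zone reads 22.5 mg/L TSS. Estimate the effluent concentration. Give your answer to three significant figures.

61.2 mg/L

Mass balance: 51.10·21.00 + 1.980·Cₑ = 53.08·22.50
→ Cₑ = (53.08·22.50 − 51.10·21.00) / 1.980 = 61.21 mg/L.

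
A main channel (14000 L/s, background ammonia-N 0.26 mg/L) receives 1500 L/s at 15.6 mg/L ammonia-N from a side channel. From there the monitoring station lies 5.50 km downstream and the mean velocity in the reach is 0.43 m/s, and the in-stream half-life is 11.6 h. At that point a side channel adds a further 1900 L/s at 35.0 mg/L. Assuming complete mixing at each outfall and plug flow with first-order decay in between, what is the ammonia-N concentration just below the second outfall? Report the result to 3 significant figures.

After mixing, C = (14000·0.2600 + 1500·15.60) / 15500 = 27040/15500 = 1.745 mg/L; combined flow 15500 L/s.
Travel time t = 5.50·1000 / 0.43 = 12790 s = 3.553 h.
Half-life 11.6 h → k = ln 2 / 11.6 = 0.05975 h⁻¹ = 1.434 d⁻¹.
First-order decay: C = 1.745·exp(−k·t) = 1.745·0.8087 = 1.411 mg/L.
At the second outfall, C = (15500·1.411 + 1900·35.00) / (15500 + 1900) = 5.079 mg/L.

5.08 mg/L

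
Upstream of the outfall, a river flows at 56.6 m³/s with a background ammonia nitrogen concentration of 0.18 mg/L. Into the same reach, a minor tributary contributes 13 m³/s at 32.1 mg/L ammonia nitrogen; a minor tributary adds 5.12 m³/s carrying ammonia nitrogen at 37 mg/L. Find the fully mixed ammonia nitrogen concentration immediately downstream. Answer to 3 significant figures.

Mixed concentration C = ΣQC/ΣQ = (56.60·0.1800 + 13.00·32.10 + 5.120·37.00) / 74.72 = 616.9/74.72 = 8.257 mg/L.

8.26 mg/L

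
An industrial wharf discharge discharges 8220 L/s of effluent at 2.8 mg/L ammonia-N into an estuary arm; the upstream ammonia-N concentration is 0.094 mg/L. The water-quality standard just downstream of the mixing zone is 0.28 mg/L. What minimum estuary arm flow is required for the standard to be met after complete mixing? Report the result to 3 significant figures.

111000 L/s

Set C_mix = 0.28: (Q·0.09400 + 8220·2.800) / (Q + 8220) = 0.28
→ Q = 8220·(2.800 − 0.28)/(0.28 − 0.09400) = 111400 L/s.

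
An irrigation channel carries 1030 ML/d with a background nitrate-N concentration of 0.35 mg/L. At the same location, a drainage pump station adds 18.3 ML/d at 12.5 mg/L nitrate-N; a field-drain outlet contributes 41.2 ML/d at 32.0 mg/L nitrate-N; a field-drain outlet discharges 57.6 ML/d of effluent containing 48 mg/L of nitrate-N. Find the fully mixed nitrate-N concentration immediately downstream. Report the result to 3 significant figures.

4.07 mg/L

After mixing, C = (1030·0.3500 + 18.30·12.50 + 41.20·32.00 + 57.60·48.00) / 1147 = 4672/1147 = 4.073 mg/L.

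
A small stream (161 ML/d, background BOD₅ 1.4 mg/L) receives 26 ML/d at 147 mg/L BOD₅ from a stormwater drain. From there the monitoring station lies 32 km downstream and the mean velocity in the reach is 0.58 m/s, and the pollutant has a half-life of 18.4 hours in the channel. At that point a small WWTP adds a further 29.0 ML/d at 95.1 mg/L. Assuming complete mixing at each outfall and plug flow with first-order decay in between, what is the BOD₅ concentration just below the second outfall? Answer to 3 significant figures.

After mixing, C = (161.0·1.400 + 26.00·147.0) / 187.0 = 4047/187.0 = 21.64 mg/L; combined flow 187.0 ML/d.
Travel time t = 32·1000 / 0.58 = 55170 s = 15.33 h.
Half-life 18.4 h → k = ln 2 / 18.4 = 0.03767 h⁻¹ = 0.9041 d⁻¹.
Applying C = C₀e^(−kt): 21.64 × 0.5614 = 12.15 mg/L.
At the second outfall, C = (187.0·12.15 + 29.00·95.10) / (187.0 + 29.00) = 23.29 mg/L.

23.3 mg/L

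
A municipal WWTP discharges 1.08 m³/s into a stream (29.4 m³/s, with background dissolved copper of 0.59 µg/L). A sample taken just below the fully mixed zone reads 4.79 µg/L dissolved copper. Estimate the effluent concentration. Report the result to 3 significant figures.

Mass balance: 29.40·0.5900 + 1.080·Cₑ = 30.48·4.790
→ Cₑ = (30.48·4.790 − 29.40·0.5900) / 1.080 = 119.1 µg/L.

119 µg/L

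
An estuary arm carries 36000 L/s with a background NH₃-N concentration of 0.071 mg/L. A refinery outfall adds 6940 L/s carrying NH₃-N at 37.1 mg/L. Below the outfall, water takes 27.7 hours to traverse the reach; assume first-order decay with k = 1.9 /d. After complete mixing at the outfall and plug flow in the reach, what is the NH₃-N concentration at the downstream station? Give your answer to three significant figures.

0.676 mg/L

Mass balance: C = (36000·0.07100 + 6940·37.10) / 42940 = 260000/42940 = 6.056 mg/L.
After decay, C = 6.056 × e^(−kt) = 6.056 × 0.1116 = 0.6758 mg/L.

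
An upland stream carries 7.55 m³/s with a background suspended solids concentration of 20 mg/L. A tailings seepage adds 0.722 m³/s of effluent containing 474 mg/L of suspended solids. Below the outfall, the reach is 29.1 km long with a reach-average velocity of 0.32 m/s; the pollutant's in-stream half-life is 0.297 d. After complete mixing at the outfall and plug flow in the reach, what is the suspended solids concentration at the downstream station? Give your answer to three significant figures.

Flow-weighted average: C = (7.550·20.00 + 0.7220·474.0) / 8.272 = 493.2/8.272 = 59.63 mg/L.
Travel time t = 29.1·1000 / 0.32 = 90940 s = 25.26 h.
Half-life 0.297 d → k = ln 2 / 0.297 = 2.334 d⁻¹.
First-order decay: C = 59.63·exp(−k·t) = 59.63·0.08574 = 5.113 mg/L.

5.11 mg/L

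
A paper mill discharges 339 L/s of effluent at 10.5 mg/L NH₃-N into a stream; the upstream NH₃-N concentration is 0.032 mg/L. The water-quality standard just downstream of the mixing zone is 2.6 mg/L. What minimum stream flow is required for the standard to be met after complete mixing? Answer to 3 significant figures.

Set C_mix = 2.6: (Q·0.03200 + 339.0·10.50) / (Q + 339.0) = 2.6
→ Q = 339.0·(10.50 − 2.6)/(2.6 − 0.03200) = 1043 L/s.

1040 L/s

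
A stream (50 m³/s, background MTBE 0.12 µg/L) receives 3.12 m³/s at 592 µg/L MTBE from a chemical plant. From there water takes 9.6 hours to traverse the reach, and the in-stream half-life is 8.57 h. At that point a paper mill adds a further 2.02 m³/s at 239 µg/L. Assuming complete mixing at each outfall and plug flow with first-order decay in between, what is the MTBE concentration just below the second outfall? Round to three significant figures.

24.2 µg/L

Conservation of mass: C = (50.00·0.1200 + 3.120·592.0) / 53.12 = 1853/53.12 = 34.88 µg/L; combined flow 53.12 m³/s.
Half-life 8.57 h → k = ln 2 / 8.57 = 0.08088 h⁻¹ = 1.941 d⁻¹.
Applying C = C₀e^(−kt): 34.88 × 0.4600 = 16.05 µg/L.
At the second outfall, C = (53.12·16.05 + 2.020·239.0) / (53.12 + 2.020) = 24.22 µg/L.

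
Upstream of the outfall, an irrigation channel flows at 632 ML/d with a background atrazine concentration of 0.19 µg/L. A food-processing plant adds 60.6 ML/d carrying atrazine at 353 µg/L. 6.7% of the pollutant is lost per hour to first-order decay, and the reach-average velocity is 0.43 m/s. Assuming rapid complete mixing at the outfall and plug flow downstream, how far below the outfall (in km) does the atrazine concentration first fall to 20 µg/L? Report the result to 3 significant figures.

9.83 km

Mass balance: C = (632.0·0.1900 + 60.60·353.0) / 692.6 = 21510/692.6 = 31.06 µg/L.
6.7%/h lost → k = −ln(1 − 0.067) = 0.06935 h⁻¹.
Set 31.06·exp(−k·t) = 20 → t = ln(31.06/20)/k = 22850 s = 6.347 h.
Distance = v·t = 0.43·22850 = 9825 m = 9.825 km.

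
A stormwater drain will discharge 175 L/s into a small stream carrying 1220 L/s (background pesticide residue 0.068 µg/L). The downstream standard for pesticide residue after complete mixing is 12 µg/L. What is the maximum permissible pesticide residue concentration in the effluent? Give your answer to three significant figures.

At the limit, (Qr·Cr + Qe·Cₑ)/(Qr + Qe) = 12:
Cₑ = (1395·12 − 1220·0.06800) / 175.0 = 95.18 µg/L.

95.2 µg/L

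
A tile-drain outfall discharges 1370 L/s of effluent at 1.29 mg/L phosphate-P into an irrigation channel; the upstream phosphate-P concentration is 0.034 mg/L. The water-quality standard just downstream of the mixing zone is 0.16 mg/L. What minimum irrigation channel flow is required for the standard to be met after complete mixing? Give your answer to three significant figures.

Set C_mix = 0.16: (Q·0.03400 + 1370·1.290) / (Q + 1370) = 0.16
→ Q = 1370·(1.290 − 0.16)/(0.16 − 0.03400) = 12290 L/s.

12300 L/s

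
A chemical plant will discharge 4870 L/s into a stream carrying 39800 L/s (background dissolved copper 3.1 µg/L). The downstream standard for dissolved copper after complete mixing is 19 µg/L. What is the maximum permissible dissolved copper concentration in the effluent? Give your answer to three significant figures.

At the limit, (Qr·Cr + Qe·Cₑ)/(Qr + Qe) = 19:
Cₑ = (44670·19 − 39800·3.100) / 4870 = 148.9 µg/L.

149 µg/L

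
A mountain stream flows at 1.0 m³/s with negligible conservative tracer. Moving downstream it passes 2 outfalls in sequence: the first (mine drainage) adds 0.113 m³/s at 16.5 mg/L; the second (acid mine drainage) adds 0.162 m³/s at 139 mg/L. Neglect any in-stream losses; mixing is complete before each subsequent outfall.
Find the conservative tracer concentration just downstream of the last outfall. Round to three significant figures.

19.1 mg/L

Below outfall 1: Q → 1.113 m³/s, C = (1.000·0 + 0.1130·16.50)/1.113 = 1.675 mg/L.
Below outfall 2: Q → 1.275 m³/s, C = (1.113·1.675 + 0.1620·139.0)/1.275 = 19.12 mg/L.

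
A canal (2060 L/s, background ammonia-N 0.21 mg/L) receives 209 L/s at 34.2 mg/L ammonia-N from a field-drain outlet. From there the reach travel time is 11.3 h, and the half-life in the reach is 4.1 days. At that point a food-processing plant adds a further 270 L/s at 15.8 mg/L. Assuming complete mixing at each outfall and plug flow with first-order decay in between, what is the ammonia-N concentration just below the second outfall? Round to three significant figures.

4.44 mg/L

After mixing, C = (2060·0.2100 + 209.0·34.20) / 2269 = 7580/2269 = 3.341 mg/L; combined flow 2269 L/s.
Half-life 4.1 d → k = ln 2 / 4.1 = 0.1691 d⁻¹.
Applying C = C₀e^(−kt): 3.341 × 0.9235 = 3.085 mg/L.
At the second outfall, C = (2269·3.085 + 270.0·15.80) / (2269 + 270.0) = 4.437 mg/L.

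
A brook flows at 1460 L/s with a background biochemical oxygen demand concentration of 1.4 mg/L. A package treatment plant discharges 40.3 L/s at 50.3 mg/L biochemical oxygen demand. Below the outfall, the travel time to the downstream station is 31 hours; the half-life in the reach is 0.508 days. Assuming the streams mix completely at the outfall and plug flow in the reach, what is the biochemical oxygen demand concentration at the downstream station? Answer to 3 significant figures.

0.466 mg/L

After mixing, C = (1460·1.400 + 40.30·50.30) / 1500 = 4071/1500 = 2.714 mg/L.
Half-life 0.508 d → k = ln 2 / 0.508 = 1.364 d⁻¹.
First-order decay: C = 2.714·exp(−k·t) = 2.714·0.1716 = 0.4657 mg/L.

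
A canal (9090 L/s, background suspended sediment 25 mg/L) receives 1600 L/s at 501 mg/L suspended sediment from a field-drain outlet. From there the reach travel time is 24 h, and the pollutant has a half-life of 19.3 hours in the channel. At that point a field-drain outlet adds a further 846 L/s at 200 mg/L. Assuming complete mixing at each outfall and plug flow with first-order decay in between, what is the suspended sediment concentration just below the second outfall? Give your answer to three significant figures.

52.3 mg/L

After mixing, C = (9090·25.00 + 1600·501.0) / 10690 = 1029000/10690 = 96.24 mg/L; combined flow 10690 L/s.
Half-life 19.3 h → k = ln 2 / 19.3 = 0.03591 h⁻¹ = 0.8619 d⁻¹.
First-order decay: C = 96.24·exp(−k·t) = 96.24·0.4223 = 40.65 mg/L.
At the second outfall, C = (10690·40.65 + 846.0·200.0) / (10690 + 846.0) = 52.33 mg/L.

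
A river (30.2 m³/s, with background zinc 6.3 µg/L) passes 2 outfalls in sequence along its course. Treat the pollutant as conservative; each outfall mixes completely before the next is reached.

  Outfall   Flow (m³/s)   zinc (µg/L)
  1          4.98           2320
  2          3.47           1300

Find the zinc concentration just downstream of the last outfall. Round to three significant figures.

After outfall 1: Q = 30.20 + 4.980 = 35.18 m³/s; C = (30.20·6.300 + 4.980·2320)/35.18 = 333.8 µg/L.
After outfall 2: Q = 35.18 + 3.470 = 38.65 m³/s; C = (35.18·333.8 + 3.470·1300)/38.65 = 420.6 µg/L.

421 µg/L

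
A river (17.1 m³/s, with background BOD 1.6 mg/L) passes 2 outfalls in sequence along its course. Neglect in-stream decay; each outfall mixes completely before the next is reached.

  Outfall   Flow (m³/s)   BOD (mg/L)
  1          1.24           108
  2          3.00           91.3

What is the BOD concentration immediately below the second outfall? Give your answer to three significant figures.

After outfall 1: Q = 17.10 + 1.240 = 18.34 m³/s; C = (17.10·1.600 + 1.240·108.0)/18.34 = 8.794 mg/L.
After outfall 2: Q = 18.34 + 3.000 = 21.34 m³/s; C = (18.34·8.794 + 3.000·91.30)/21.34 = 20.39 mg/L.

20.4 mg/L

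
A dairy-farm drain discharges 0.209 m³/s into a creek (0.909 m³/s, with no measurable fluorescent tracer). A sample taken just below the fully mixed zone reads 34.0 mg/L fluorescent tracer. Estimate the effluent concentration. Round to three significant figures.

182 mg/L

Mass balance: 0.9090·0 + 0.2090·Cₑ = 1.118·34.00
→ Cₑ = (1.118·34.00 − 0.9090·0) / 0.2090 = 181.9 mg/L.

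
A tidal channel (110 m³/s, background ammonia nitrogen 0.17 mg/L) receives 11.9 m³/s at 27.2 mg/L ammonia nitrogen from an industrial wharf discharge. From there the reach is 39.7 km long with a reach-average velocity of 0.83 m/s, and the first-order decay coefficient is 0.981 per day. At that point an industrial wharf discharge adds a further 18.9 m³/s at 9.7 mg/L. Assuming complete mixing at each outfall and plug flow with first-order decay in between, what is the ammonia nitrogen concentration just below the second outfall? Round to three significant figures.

Conservation of mass: C = (110.0·0.1700 + 11.90·27.20) / 121.9 = 342.4/121.9 = 2.809 mg/L; combined flow 121.9 m³/s.
Travel time t = 39.7·1000 / 0.83 = 47830 s = 13.29 h.
Applying C = C₀e^(−kt): 2.809 × 0.5810 = 1.632 mg/L.
Second outfall: C = (121.9·1.632 + 18.90·9.700)/140.8 = 2.715 mg/L.

2.71 mg/L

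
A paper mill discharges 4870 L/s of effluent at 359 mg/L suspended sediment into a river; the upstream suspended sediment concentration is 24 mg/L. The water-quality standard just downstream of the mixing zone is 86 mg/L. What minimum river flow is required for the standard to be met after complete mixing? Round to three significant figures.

Set C_mix = 86: (Q·24.00 + 4870·359.0) / (Q + 4870) = 86
→ Q = 4870·(359.0 − 86)/(86 − 24.00) = 21440 L/s.

21400 L/s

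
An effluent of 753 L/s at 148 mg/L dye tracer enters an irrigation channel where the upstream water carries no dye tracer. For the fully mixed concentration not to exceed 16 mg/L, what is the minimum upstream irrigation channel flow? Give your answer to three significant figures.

Set C_mix = 16: (Q·0 + 753.0·148.0) / (Q + 753.0) = 16
→ Q = 753.0·(148.0 − 16)/(16 − 0) = 6212 L/s.

6210 L/s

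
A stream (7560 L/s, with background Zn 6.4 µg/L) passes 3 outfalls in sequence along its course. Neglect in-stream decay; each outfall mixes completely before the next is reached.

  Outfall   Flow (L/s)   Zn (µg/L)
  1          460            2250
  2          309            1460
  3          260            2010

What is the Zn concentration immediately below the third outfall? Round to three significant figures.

240 µg/L

Below outfall 1: Q → 8020 L/s, C = (7560·6.400 + 460.0·2250)/8020 = 135.1 µg/L.
Below outfall 2: Q → 8329 L/s, C = (8020·135.1 + 309.0·1460)/8329 = 184.2 µg/L.
Below outfall 3: Q → 8589 L/s, C = (8329·184.2 + 260.0·2010)/8589 = 239.5 µg/L.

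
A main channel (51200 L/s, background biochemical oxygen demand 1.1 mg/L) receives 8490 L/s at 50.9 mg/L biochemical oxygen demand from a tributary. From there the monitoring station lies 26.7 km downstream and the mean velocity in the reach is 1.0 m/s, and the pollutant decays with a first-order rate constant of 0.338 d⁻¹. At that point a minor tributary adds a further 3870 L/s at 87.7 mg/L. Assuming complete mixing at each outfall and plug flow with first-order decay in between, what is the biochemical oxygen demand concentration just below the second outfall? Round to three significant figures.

12.3 mg/L

After mixing, C = (51200·1.100 + 8490·50.90) / 59690 = 488500/59690 = 8.183 mg/L; combined flow 59690 L/s.
Travel time t = 26.7·1000 / 1.0 = 26700 s = 7.417 h.
Applying C = C₀e^(−kt): 8.183 × 0.9008 = 7.372 mg/L.
At the second outfall, C = (59690·7.372 + 3870·87.70) / (59690 + 3870) = 12.26 mg/L.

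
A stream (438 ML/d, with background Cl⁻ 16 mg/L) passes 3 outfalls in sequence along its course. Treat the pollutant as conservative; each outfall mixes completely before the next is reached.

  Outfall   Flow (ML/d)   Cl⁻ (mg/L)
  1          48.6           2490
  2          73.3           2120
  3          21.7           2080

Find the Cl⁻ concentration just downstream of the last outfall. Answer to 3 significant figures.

Outfall 1: combined Q = 486.6 ML/d; C = (438.0·16.00 + 48.60·2490)/486.6 = 263.1 mg/L.
Outfall 2: combined Q = 559.9 ML/d; C = (486.6·263.1 + 73.30·2120)/559.9 = 506.2 mg/L.
Outfall 3: combined Q = 581.6 ML/d; C = (559.9·506.2 + 21.70·2080)/581.6 = 564.9 mg/L.

565 mg/L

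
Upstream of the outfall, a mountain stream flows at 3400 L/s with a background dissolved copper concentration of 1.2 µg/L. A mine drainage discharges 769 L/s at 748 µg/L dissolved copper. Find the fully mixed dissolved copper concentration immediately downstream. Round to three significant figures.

After mixing, C = (3400·1.200 + 769.0·748.0) / 4169 = 579300/4169 = 139.0 µg/L.

139 µg/L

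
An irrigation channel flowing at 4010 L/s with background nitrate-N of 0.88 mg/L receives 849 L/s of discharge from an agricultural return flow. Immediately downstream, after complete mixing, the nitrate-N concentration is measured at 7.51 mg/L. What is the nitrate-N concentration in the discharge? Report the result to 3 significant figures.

38.8 mg/L

Mass balance: 4010·0.8800 + 849.0·Cₑ = 4859·7.510
→ Cₑ = (4859·7.510 − 4010·0.8800) / 849.0 = 38.82 mg/L.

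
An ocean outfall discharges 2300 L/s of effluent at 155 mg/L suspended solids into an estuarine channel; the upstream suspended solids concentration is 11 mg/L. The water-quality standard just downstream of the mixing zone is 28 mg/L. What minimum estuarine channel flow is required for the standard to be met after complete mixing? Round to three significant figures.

Set C_mix = 28: (Q·11.00 + 2300·155.0) / (Q + 2300) = 28
→ Q = 2300·(155.0 − 28)/(28 − 11.00) = 17180 L/s.

17200 L/s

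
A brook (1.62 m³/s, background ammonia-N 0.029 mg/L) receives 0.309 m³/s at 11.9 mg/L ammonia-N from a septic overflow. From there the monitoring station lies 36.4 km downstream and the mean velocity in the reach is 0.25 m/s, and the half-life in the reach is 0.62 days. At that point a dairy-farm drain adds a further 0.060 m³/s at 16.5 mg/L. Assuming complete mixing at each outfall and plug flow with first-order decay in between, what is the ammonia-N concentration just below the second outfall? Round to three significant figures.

0.782 mg/L

After mixing, C = (1.620·0.02900 + 0.3090·11.90) / 1.929 = 3.724/1.929 = 1.931 mg/L; combined flow 1.929 m³/s.
Travel time t = 36.4·1000 / 0.25 = 145600 s = 40.44 h.
Half-life 0.62 d → k = ln 2 / 0.62 = 1.118 d⁻¹.
First-order decay: C = 1.931·exp(−k·t) = 1.931·0.1520 = 0.2934 mg/L.
Second outfall: C = (1.929·0.2934 + 0.06000·16.50)/1.989 = 0.7823 mg/L.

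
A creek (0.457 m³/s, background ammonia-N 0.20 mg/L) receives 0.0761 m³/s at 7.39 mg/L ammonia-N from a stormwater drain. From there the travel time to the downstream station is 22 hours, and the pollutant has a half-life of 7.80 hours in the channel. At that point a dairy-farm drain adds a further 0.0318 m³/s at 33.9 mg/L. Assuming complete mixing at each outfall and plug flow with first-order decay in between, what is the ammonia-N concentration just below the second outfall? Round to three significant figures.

2.07 mg/L

Mixed concentration C = ΣQC/ΣQ = (0.4570·0.2000 + 0.07610·7.390) / 0.5331 = 0.6538/0.5331 = 1.226 mg/L; combined flow 0.5331 m³/s.
Half-life 7.80 h → k = ln 2 / 7.80 = 0.08887 h⁻¹ = 2.133 d⁻¹.
Decay over the reach: 1.226·exp(−kt) = 1.226·0.1416 = 0.1736 mg/L.
At the second outfall, C = (0.5331·0.1736 + 0.03180·33.90) / (0.5331 + 0.03180) = 2.072 mg/L.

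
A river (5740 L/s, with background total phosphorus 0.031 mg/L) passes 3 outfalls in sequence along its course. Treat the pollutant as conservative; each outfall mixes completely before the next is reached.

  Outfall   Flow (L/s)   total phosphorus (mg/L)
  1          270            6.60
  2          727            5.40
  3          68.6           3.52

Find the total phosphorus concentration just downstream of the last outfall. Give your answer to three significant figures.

Below outfall 1: Q → 6010 L/s, C = (5740·0.03100 + 270.0·6.600)/6010 = 0.3261 mg/L.
Below outfall 2: Q → 6737 L/s, C = (6010·0.3261 + 727.0·5.400)/6737 = 0.8736 mg/L.
Below outfall 3: Q → 6806 L/s, C = (6737·0.8736 + 68.60·3.520)/6806 = 0.9003 mg/L.

0.900 mg/L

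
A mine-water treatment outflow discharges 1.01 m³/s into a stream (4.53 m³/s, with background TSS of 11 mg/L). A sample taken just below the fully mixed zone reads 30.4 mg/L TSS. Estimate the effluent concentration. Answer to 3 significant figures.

Mass balance: 4.530·11.00 + 1.010·Cₑ = 5.540·30.40
→ Cₑ = (5.540·30.40 − 4.530·11.00) / 1.010 = 117.4 mg/L.

117 mg/L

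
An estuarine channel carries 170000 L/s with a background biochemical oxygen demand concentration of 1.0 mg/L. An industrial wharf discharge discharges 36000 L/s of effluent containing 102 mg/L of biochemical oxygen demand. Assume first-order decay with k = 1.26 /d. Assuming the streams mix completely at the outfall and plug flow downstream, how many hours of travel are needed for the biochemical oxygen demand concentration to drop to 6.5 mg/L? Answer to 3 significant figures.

After mixing, C = (170000·1.000 + 36000·102.0) / 206000 = 3842000/206000 = 18.65 mg/L.
18.65·exp(−k·t) = 6.5 → t = ln(18.65/6.5)/k = 72280 s = 20.08 h.

20.1 h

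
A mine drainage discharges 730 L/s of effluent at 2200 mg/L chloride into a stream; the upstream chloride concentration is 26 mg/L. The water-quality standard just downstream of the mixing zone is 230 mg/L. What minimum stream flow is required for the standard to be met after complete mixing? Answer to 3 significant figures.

Set C_mix = 230: (Q·26.00 + 730.0·2200) / (Q + 730.0) = 230
→ Q = 730.0·(2200 − 230)/(230 − 26.00) = 7050 L/s.

7050 L/s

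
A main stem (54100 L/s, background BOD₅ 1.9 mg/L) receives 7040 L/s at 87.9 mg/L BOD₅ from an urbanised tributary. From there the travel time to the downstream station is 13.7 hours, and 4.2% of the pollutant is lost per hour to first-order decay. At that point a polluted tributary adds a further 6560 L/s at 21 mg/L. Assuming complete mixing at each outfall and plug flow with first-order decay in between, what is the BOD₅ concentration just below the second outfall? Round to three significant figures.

Mixed concentration C = ΣQC/ΣQ = (54100·1.900 + 7040·87.90) / 61140 = 721600/61140 = 11.80 mg/L; combined flow 61140 L/s.
4.2%/h lost → k = −ln(1 − 0.042) = 0.04291 h⁻¹.
First-order decay: C = 11.80·exp(−k·t) = 11.80·0.5555 = 6.557 mg/L.
At the second outfall, C = (61140·6.557 + 6560·21.00) / (61140 + 6560) = 7.956 mg/L.

7.96 mg/L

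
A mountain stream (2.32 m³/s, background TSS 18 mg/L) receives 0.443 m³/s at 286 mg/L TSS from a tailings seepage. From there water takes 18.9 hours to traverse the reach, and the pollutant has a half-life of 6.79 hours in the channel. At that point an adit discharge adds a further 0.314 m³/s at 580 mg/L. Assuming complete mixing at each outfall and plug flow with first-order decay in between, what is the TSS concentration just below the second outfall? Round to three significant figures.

Flow-weighted average: C = (2.320·18.00 + 0.4430·286.0) / 2.763 = 168.5/2.763 = 60.97 mg/L; combined flow 2.763 m³/s.
Half-life 6.79 h → k = ln 2 / 6.79 = 0.1021 h⁻¹ = 2.450 d⁻¹.
Decay over the reach: 60.97·exp(−kt) = 60.97·0.1452 = 8.855 mg/L.
At the second outfall, C = (2.763·8.855 + 0.3140·580.0) / (2.763 + 0.3140) = 67.14 mg/L.

67.1 mg/L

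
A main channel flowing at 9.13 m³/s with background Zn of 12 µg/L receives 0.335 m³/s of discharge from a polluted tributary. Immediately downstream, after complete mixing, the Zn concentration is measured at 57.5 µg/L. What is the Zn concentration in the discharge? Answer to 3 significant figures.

Mass balance: 9.130·12.00 + 0.3350·Cₑ = 9.465·57.50
→ Cₑ = (9.465·57.50 − 9.130·12.00) / 0.3350 = 1298 µg/L.

1300 µg/L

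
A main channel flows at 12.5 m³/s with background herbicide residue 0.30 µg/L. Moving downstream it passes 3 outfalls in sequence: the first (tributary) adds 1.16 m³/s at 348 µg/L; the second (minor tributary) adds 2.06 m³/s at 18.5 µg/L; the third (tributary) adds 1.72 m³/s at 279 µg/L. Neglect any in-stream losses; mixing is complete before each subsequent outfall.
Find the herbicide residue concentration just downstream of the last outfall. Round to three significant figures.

Below outfall 1: Q → 13.66 m³/s, C = (12.50·0.3000 + 1.160·348.0)/13.66 = 29.83 µg/L.
Below outfall 2: Q → 15.72 m³/s, C = (13.66·29.83 + 2.060·18.50)/15.72 = 28.34 µg/L.
Below outfall 3: Q → 17.44 m³/s, C = (15.72·28.34 + 1.720·279.0)/17.44 = 53.06 µg/L.

53.1 µg/L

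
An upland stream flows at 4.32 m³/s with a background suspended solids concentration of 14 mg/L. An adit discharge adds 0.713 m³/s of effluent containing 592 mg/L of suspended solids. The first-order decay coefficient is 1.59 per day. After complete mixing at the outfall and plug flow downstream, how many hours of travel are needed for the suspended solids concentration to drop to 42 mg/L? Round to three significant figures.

After mixing, C = (4.320·14.00 + 0.7130·592.0) / 5.033 = 482.6/5.033 = 95.88 mg/L.
95.88·exp(−k·t) = 42 → t = ln(95.88/42)/k = 44850 s = 12.46 h.

12.5 h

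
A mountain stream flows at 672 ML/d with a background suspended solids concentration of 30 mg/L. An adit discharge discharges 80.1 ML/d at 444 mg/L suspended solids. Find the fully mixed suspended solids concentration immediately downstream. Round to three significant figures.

Conservation of mass: C = (672.0·30.00 + 80.10·444.0) / 752.1 = 55720/752.1 = 74.09 mg/L.

74.1 mg/L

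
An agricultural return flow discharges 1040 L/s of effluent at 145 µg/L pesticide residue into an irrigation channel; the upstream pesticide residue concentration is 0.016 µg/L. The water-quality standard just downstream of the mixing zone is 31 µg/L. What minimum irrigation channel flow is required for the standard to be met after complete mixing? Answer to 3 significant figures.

Set C_mix = 31: (Q·0.01600 + 1040·145.0) / (Q + 1040) = 31
→ Q = 1040·(145.0 − 31)/(31 − 0.01600) = 3826 L/s.

3830 L/s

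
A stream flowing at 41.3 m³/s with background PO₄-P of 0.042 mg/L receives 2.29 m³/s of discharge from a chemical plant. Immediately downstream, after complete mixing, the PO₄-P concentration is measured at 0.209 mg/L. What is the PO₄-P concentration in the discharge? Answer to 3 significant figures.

3.22 mg/L

Mass balance: 41.30·0.04200 + 2.290·Cₑ = 43.59·0.2090
→ Cₑ = (43.59·0.2090 − 41.30·0.04200) / 2.290 = 3.221 mg/L.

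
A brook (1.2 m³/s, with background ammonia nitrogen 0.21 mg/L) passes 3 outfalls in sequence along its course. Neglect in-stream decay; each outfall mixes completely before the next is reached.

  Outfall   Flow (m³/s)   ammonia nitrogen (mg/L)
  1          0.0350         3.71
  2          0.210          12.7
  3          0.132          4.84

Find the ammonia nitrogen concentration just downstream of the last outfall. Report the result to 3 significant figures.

Outfall 1: combined Q = 1.235 m³/s; C = (1.200·0.2100 + 0.03500·3.710)/1.235 = 0.3092 mg/L.
Outfall 2: combined Q = 1.445 m³/s; C = (1.235·0.3092 + 0.2100·12.70)/1.445 = 2.110 mg/L.
Outfall 3: combined Q = 1.577 m³/s; C = (1.445·2.110 + 0.1320·4.840)/1.577 = 2.338 mg/L.

2.34 mg/L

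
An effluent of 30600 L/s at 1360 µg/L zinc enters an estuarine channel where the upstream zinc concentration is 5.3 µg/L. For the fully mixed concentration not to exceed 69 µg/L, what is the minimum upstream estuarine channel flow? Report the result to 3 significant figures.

Set C_mix = 69: (Q·5.300 + 30600·1360) / (Q + 30600) = 69
→ Q = 30600·(1360 − 69)/(69 − 5.300) = 620200 L/s.

620000 L/s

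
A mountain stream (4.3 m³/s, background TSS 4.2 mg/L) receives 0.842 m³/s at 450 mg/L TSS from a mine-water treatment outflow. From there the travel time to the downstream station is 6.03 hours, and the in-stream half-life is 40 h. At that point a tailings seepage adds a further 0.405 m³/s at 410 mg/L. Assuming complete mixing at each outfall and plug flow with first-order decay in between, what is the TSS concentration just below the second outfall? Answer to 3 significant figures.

Conservation of mass: C = (4.300·4.200 + 0.8420·450.0) / 5.142 = 397.0/5.142 = 77.20 mg/L; combined flow 5.142 m³/s.
Half-life 40 h → k = ln 2 / 40 = 0.01733 h⁻¹ = 0.4159 d⁻¹.
After decay, C = 77.20 × e^(−kt) = 77.20 × 0.9008 = 69.54 mg/L.
Second outfall: C = (5.142·69.54 + 0.4050·410.0)/5.547 = 94.40 mg/L.

94.4 mg/L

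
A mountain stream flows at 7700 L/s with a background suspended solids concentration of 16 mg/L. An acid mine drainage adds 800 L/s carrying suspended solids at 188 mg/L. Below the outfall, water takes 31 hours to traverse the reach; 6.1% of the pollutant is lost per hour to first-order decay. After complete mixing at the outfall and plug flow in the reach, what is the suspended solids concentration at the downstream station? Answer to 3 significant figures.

4.57 mg/L

Conservation of mass: C = (7700·16.00 + 800.0·188.0) / 8500 = 273600/8500 = 32.19 mg/L.
6.1%/h lost → k = −ln(1 − 0.061) = 0.06294 h⁻¹.
Applying C = C₀e^(−kt): 32.19 × 0.1421 = 4.574 mg/L.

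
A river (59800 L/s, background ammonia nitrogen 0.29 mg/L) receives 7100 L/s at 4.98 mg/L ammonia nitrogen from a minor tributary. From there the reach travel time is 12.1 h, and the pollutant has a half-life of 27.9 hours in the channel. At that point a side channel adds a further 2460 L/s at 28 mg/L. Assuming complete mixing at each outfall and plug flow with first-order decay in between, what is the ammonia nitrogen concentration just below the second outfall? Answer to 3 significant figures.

1.56 mg/L

After mixing, C = (59800·0.2900 + 7100·4.980) / 66900 = 52700/66900 = 0.7877 mg/L; combined flow 66900 L/s.
Half-life 27.9 h → k = ln 2 / 27.9 = 0.02484 h⁻¹ = 0.5963 d⁻¹.
After decay, C = 0.7877 × e^(−kt) = 0.7877 × 0.7404 = 0.5832 mg/L.
At the second outfall, C = (66900·0.5832 + 2460·28.00) / (66900 + 2460) = 1.556 mg/L.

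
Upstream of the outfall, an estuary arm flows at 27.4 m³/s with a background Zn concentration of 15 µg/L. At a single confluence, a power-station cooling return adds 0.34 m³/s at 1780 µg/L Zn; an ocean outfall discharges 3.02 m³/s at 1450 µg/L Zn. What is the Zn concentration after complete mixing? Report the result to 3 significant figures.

Conservation of mass: C = (27.40·15.00 + 0.3400·1780 + 3.020·1450) / 30.76 = 5395/30.76 = 175.4 µg/L.

175 µg/L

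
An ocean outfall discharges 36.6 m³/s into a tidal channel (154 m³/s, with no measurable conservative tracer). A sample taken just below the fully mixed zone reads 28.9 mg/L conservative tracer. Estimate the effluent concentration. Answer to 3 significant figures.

151 mg/L

Mass balance: 154.0·0 + 36.60·Cₑ = 190.6·28.90
→ Cₑ = (190.6·28.90 − 154.0·0) / 36.60 = 150.5 mg/L.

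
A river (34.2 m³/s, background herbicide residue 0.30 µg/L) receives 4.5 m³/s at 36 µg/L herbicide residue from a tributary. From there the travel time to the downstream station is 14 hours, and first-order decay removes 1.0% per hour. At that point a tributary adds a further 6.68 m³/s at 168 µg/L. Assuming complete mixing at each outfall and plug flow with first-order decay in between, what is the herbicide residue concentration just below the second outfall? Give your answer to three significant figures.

28.0 µg/L

Mass balance: C = (34.20·0.3000 + 4.500·36.00) / 38.70 = 172.3/38.70 = 4.451 µg/L; combined flow 38.70 m³/s.
1.0%/h lost → k = −ln(1 − 0.01) = 0.01005 h⁻¹.
Applying C = C₀e^(−kt): 4.451 × 0.8687 = 3.867 µg/L.
At the second outfall, C = (38.70·3.867 + 6.680·168.0) / (38.70 + 6.680) = 28.03 µg/L.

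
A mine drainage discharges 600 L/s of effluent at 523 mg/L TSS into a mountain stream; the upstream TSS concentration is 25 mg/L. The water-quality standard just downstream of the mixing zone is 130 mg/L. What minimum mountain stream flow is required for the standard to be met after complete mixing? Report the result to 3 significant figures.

Set C_mix = 130: (Q·25.00 + 600.0·523.0) / (Q + 600.0) = 130
→ Q = 600.0·(523.0 − 130)/(130 − 25.00) = 2246 L/s.

2250 L/s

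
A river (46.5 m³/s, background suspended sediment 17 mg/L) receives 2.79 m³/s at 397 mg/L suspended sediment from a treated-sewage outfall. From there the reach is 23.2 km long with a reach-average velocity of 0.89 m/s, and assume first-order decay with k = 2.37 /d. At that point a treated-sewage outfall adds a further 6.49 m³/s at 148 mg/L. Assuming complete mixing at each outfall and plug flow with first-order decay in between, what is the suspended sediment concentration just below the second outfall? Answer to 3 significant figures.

Mixed concentration C = ΣQC/ΣQ = (46.50·17.00 + 2.790·397.0) / 49.29 = 1898/49.29 = 38.51 mg/L; combined flow 49.29 m³/s.
Travel time t = 23.2·1000 / 0.89 = 26070 s = 7.241 h.
Applying C = C₀e^(−kt): 38.51 × 0.4892 = 18.84 mg/L.
Second outfall: C = (49.29·18.84 + 6.490·148.0)/55.78 = 33.87 mg/L.

33.9 mg/L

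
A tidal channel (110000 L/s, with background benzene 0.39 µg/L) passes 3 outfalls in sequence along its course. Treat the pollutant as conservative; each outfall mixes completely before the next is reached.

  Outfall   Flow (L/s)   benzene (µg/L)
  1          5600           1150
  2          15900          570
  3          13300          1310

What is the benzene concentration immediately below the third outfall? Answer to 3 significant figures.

Outfall 1: combined Q = 115600 L/s; C = (110000·0.3900 + 5600·1150)/115600 = 56.08 µg/L.
Outfall 2: combined Q = 131500 L/s; C = (115600·56.08 + 15900·570.0)/131500 = 118.2 µg/L.
Outfall 3: combined Q = 144800 L/s; C = (131500·118.2 + 13300·1310)/144800 = 227.7 µg/L.

228 µg/L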